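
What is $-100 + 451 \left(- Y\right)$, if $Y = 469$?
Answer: $-211619$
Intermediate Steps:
$-100 + 451 \left(- Y\right) = -100 + 451 \left(\left(-1\right) 469\right) = -100 + 451 \left(-469\right) = -100 - 211519 = -211619$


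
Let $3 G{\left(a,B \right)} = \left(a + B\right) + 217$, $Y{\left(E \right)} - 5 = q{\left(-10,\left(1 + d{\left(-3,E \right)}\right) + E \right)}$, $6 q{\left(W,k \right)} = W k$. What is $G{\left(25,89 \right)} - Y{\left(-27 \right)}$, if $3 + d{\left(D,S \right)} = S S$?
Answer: $1272$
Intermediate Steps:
$d{\left(D,S \right)} = -3 + S^{2}$ ($d{\left(D,S \right)} = -3 + S S = -3 + S^{2}$)
$q{\left(W,k \right)} = \frac{W k}{6}$
$Y{\left(E \right)} = \frac{25}{3} - \frac{5 E}{3} - \frac{5 E^{2}}{3}$ ($Y{\left(E \right)} = 5 + \frac{1}{6} \left(-10\right) \left(\left(1 + \left(-3 + E^{2}\right)\right) + E\right) = 5 + \frac{1}{6} \left(-10\right) \left(\left(-2 + E^{2}\right) + E\right) = 5 + \frac{1}{6} \left(-10\right) \left(-2 + E + E^{2}\right) = 5 - \left(- \frac{10}{3} + \frac{5 E}{3} + \frac{5 E^{2}}{3}\right) = \frac{25}{3} - \frac{5 E}{3} - \frac{5 E^{2}}{3}$)
$G{\left(a,B \right)} = \frac{217}{3} + \frac{B}{3} + \frac{a}{3}$ ($G{\left(a,B \right)} = \frac{\left(a + B\right) + 217}{3} = \frac{\left(B + a\right) + 217}{3} = \frac{217 + B + a}{3} = \frac{217}{3} + \frac{B}{3} + \frac{a}{3}$)
$G{\left(25,89 \right)} - Y{\left(-27 \right)} = \left(\frac{217}{3} + \frac{1}{3} \cdot 89 + \frac{1}{3} \cdot 25\right) - \left(\frac{25}{3} - -45 - \frac{5 \left(-27\right)^{2}}{3}\right) = \left(\frac{217}{3} + \frac{89}{3} + \frac{25}{3}\right) - \left(\frac{25}{3} + 45 - 1215\right) = \frac{331}{3} - \left(\frac{25}{3} + 45 - 1215\right) = \frac{331}{3} - - \frac{3485}{3} = \frac{331}{3} + \frac{3485}{3} = 1272$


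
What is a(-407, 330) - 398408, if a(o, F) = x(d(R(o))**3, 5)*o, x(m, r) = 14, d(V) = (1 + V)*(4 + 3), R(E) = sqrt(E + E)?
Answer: -404106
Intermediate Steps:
R(E) = sqrt(2)*sqrt(E) (R(E) = sqrt(2*E) = sqrt(2)*sqrt(E))
d(V) = 7 + 7*V (d(V) = (1 + V)*7 = 7 + 7*V)
a(o, F) = 14*o
a(-407, 330) - 398408 = 14*(-407) - 398408 = -5698 - 398408 = -404106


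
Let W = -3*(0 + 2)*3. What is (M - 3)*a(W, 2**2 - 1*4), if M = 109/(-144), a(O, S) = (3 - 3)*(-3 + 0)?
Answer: 0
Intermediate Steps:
W = -18 (W = -3*2*3 = -6*3 = -18)
a(O, S) = 0 (a(O, S) = 0*(-3) = 0)
M = -109/144 (M = 109*(-1/144) = -109/144 ≈ -0.75694)
(M - 3)*a(W, 2**2 - 1*4) = (-109/144 - 3)*0 = -541/144*0 = 0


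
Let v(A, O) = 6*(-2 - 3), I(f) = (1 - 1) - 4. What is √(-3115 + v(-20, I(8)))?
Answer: I*√3145 ≈ 56.08*I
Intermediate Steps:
I(f) = -4 (I(f) = 0 - 4 = -4)
v(A, O) = -30 (v(A, O) = 6*(-5) = -30)
√(-3115 + v(-20, I(8))) = √(-3115 - 30) = √(-3145) = I*√3145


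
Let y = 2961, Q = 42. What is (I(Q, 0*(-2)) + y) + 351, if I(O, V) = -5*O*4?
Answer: 2472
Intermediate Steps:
I(O, V) = -20*O
(I(Q, 0*(-2)) + y) + 351 = (-20*42 + 2961) + 351 = (-840 + 2961) + 351 = 2121 + 351 = 2472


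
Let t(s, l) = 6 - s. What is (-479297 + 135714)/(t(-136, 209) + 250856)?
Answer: -343583/250998 ≈ -1.3689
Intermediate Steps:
(-479297 + 135714)/(t(-136, 209) + 250856) = (-479297 + 135714)/((6 - 1*(-136)) + 250856) = -343583/((6 + 136) + 250856) = -343583/(142 + 250856) = -343583/250998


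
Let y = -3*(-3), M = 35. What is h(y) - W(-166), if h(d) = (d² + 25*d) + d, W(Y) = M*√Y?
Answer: 315 - 35*I*√166 ≈ 315.0 - 450.94*I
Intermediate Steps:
y = 9
W(Y) = 35*√Y
h(d) = d² + 26*d
h(y) - W(-166) = 9*(26 + 9) - 35*√(-166) = 9*35 - 35*I*√166 = 315 - 35*I*√166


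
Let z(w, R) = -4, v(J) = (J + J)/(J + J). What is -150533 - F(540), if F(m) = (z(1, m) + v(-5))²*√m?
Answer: -150533 - 54*√15 ≈ -1.5074e+5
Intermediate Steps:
v(J) = 1 (v(J) = (2*J)/((2*J)) = (2*J)*(1/(2*J)) = 1)
F(m) = 9*√m (F(m) = (-4 + 1)²*√m = (-3)²*√m = 9*√m)
-150533 - F(540) = -150533 - 9*√540 = -150533 - 9*6*√15 = -150533 - 54*√15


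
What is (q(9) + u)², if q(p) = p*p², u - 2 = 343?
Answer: 1153476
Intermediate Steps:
u = 345 (u = 2 + 343 = 345)
q(p) = p³
(q(9) + u)² = (9³ + 345)² = (729 + 345)² = 1074² = 1153476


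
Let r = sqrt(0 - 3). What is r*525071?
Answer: 525071*I*sqrt(3) ≈ 9.0945e+5*I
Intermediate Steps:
r = I*sqrt(3) (r = sqrt(-3) = I*sqrt(3) ≈ 1.732*I)
r*525071 = (I*sqrt(3))*525071 = 525071*I*sqrt(3)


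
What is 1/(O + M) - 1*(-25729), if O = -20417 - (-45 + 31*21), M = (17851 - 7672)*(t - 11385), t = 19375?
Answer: 2092004072324/81309187 ≈ 25729.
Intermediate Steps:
M = 81330210 (M = (17851 - 7672)*(19375 - 11385) = 10179*7990 = 81330210)
O = -21023 (O = -20417 - (-45 + 651) = -20417 - 1*606 = -20417 - 606 = -21023)
1/(O + M) - 1*(-25729) = 1/(-21023 + 81330210) - 1*(-25729) = 1/81309187 + 25729 = 2092004072324/81309187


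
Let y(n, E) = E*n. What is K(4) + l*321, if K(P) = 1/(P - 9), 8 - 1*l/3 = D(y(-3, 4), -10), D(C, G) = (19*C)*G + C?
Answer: -10881901/5 ≈ -2.1764e+6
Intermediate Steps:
D(C, G) = C + 19*C*G (D(C, G) = 19*C*G + C = C + 19*C*G)
l = -6780 (l = 24 - 3*4*(-3)*(1 + 19*(-10)) = 24 - (-36)*(1 - 190) = 24 - (-36)*(-189) = 24 - 3*2268 = 24 - 6804 = -6780)
K(P) = 1/(-9 + P)
K(4) + l*321 = 1/(-9 + 4) - 6780*321 = 1/(-5) - 2176380 = -⅕ - 2176380 = -10881901/5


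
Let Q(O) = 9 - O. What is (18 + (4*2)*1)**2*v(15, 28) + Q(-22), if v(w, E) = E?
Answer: 18959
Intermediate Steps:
(18 + (4*2)*1)**2*v(15, 28) + Q(-22) = (18 + (4*2)*1)**2*28 + (9 - 1*(-22)) = (18 + 8*1)**2*28 + (9 + 22) = (18 + 8)**2*28 + 31 = 26**2*28 + 31 = 676*28 + 31 = 18928 + 31 = 18959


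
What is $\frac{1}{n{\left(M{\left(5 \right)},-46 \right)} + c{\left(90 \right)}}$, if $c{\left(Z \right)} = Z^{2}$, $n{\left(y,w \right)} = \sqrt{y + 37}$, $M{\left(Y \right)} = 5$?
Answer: $\frac{1350}{10934993} - \frac{\sqrt{42}}{65609958} \approx 0.00012336$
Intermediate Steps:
$n{\left(y,w \right)} = \sqrt{37 + y}$
$\frac{1}{n{\left(M{\left(5 \right)},-46 \right)} + c{\left(90 \right)}} = \frac{1}{\sqrt{37 + 5} + 90^{2}} = \frac{1}{\sqrt{42} + 8100} = \frac{1}{8100 + \sqrt{42}}$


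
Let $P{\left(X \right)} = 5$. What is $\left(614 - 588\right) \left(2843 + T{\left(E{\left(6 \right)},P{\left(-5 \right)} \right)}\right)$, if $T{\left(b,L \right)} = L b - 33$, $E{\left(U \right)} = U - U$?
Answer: $73060$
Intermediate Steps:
$E{\left(U \right)} = 0$
$T{\left(b,L \right)} = -33 + L b$
$\left(614 - 588\right) \left(2843 + T{\left(E{\left(6 \right)},P{\left(-5 \right)} \right)}\right) = \left(614 - 588\right) \left(2843 + \left(-33 + 5 \cdot 0\right)\right) = 26 \left(2843 + \left(-33 + 0\right)\right) = 26 \left(2843 - 33\right) = 26 \cdot 2810 = 73060$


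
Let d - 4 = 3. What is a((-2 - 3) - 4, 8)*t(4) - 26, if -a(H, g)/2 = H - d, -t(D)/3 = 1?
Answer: -122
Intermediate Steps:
d = 7 (d = 4 + 3 = 7)
t(D) = -3 (t(D) = -3*1 = -3)
a(H, g) = 14 - 2*H (a(H, g) = -2*(H - 1*7) = -2*(H - 7) = -2*(-7 + H) = 14 - 2*H)
a((-2 - 3) - 4, 8)*t(4) - 26 = (14 - 2*((-2 - 3) - 4))*(-3) - 26 = (14 - 2*(-5 - 4))*(-3) - 26 = (14 - 2*(-9))*(-3) - 26 = (14 + 18)*(-3) - 26 = 32*(-3) - 26 = -96 - 26 = -122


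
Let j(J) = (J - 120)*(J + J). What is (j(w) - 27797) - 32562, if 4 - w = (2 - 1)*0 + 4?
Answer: -60359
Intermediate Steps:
w = 0 (w = 4 - ((2 - 1)*0 + 4) = 4 - (1*0 + 4) = 4 - (0 + 4) = 4 - 1*4 = 4 - 4 = 0)
j(J) = 2*J*(-120 + J) (j(J) = (-120 + J)*(2*J) = 2*J*(-120 + J))
(j(w) - 27797) - 32562 = (2*0*(-120 + 0) - 27797) - 32562 = (2*0*(-120) - 27797) - 32562 = (0 - 27797) - 32562 = -27797 - 32562 = -60359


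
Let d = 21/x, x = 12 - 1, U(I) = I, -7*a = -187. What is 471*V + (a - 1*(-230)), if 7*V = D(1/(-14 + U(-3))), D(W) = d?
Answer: 29658/77 ≈ 385.17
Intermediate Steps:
a = 187/7 (a = -1/7*(-187) = 187/7 ≈ 26.714)
x = 11
d = 21/11 ≈ 1.9091
D(W) = 21/11
V = 3/11 (V = (1/7)*(21/11) = 3/11 ≈ 0.27273)
471*V + (a - 1*(-230)) = 471*(3/11) + (187/7 - 1*(-230)) = 1413/11 + (187/7 + 230) = 1413/11 + 1797/7 = 29658/77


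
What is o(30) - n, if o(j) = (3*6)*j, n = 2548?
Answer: -2008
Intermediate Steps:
o(j) = 18*j
o(30) - n = 18*30 - 1*2548 = 540 - 2548 = -2008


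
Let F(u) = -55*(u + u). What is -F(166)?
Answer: 18260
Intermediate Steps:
F(u) = -110*u
-F(166) = -(-110)*166 = -1*(-18260) = 18260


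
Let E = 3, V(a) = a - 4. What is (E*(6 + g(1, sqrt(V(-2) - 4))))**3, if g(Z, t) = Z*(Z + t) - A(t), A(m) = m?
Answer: 9261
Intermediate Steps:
V(a) = -4 + a
g(Z, t) = -t + Z*(Z + t) (g(Z, t) = Z*(Z + t) - t = -t + Z*(Z + t))
(E*(6 + g(1, sqrt(V(-2) - 4))))**3 = (3*(6 + (1**2 - sqrt((-4 - 2) - 4) + 1*sqrt((-4 - 2) - 4))))**3 = (3*(6 + (1 - sqrt(-6 - 4) + 1*sqrt(-6 - 4))))**3 = (3*(6 + (1 - sqrt(-10) + 1*sqrt(-10))))**3 = (3*(6 + (1 - I*sqrt(10) + 1*(I*sqrt(10)))))**3 = (3*(6 + (1 - I*sqrt(10) + I*sqrt(10))))**3 = (3*(6 + 1))**3 = (3*7)**3 = 21**3 = 9261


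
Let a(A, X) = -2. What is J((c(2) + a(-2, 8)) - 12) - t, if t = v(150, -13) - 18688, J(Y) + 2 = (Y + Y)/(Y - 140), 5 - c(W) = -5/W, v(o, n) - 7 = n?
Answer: 5476782/293 ≈ 18692.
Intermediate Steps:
v(o, n) = 7 + n
c(W) = 5 + 5/W (c(W) = 5 - (-5)/W = 5 + 5/W)
J(Y) = -2 + 2*Y/(-140 + Y) (J(Y) = -2 + (Y + Y)/(Y - 140) = -2 + (2*Y)/(-140 + Y) = -2 + 2*Y/(-140 + Y))
t = -18694 (t = (7 - 13) - 18688 = -6 - 18688 = -18694)
J((c(2) + a(-2, 8)) - 12) - t = 280/(-140 + (((5 + 5/2) - 2) - 12)) - 1*(-18694) = 280/(-140 + (((5 + 5*(1/2)) - 2) - 12)) + 18694 = 280/(-140 + (((5 + 5/2) - 2) - 12)) + 18694 = 280/(-140 + ((15/2 - 2) - 12)) + 18694 = 280/(-140 + (11/2 - 12)) + 18694 = 280/(-140 - 13/2) + 18694 = 280/(-293/2) + 18694 = 280*(-2/293) + 18694 = -560/293 + 18694 = 5476782/293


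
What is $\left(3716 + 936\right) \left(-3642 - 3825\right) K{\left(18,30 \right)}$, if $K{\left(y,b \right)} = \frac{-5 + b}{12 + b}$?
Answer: $- \frac{144735350}{7} \approx -2.0676 \cdot 10^{7}$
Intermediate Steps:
$K{\left(y,b \right)} = \frac{-5 + b}{12 + b}$
$\left(3716 + 936\right) \left(-3642 - 3825\right) K{\left(18,30 \right)} = \left(3716 + 936\right) \left(-3642 - 3825\right) \frac{-5 + 30}{12 + 30} = 4652 \left(-7467\right) \frac{1}{42} \cdot 25 = - 34736484 \cdot \frac{1}{42} \cdot 25 = \left(-34736484\right) \frac{25}{42} = - \frac{144735350}{7}$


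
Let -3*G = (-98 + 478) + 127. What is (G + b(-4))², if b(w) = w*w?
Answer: 23409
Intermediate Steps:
b(w) = w²
G = -169 (G = -((-98 + 478) + 127)/3 = -(380 + 127)/3 = -⅓*507 = -169)
(G + b(-4))² = (-169 + (-4)²)² = (-169 + 16)² = (-153)² = 23409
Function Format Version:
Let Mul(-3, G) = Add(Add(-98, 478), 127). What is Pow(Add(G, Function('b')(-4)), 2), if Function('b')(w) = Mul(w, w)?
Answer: 23409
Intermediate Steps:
Function('b')(w) = Pow(w, 2)
G = -169 (G = Mul(Rational(-1, 3), Add(Add(-98, 478), 127)) = Mul(Rational(-1, 3), Add(380, 127)) = Mul(Rational(-1, 3), 507) = -169)
Pow(Add(G, Function('b')(-4)), 2) = Pow(Add(-169, Pow(-4, 2)), 2) = Pow(Add(-169, 16), 2) = Pow(-153, 2) = 23409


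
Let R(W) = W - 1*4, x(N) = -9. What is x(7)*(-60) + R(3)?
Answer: 539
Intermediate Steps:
R(W) = -4 + W (R(W) = W - 4 = -4 + W)
x(7)*(-60) + R(3) = -9*(-60) + (-4 + 3) = 540 - 1 = 539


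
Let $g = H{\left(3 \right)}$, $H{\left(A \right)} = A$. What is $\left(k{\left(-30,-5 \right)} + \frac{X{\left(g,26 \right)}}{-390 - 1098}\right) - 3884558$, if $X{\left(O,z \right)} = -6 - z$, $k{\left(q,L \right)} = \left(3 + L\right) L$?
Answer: $- \frac{361262962}{93} \approx -3.8845 \cdot 10^{6}$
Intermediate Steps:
$g = 3$
$k{\left(q,L \right)} = L \left(3 + L\right)$
$\left(k{\left(-30,-5 \right)} + \frac{X{\left(g,26 \right)}}{-390 - 1098}\right) - 3884558 = \left(- 5 \left(3 - 5\right) + \frac{-6 - 26}{-390 - 1098}\right) - 3884558 = \left(\left(-5\right) \left(-2\right) + \frac{-6 - 26}{-1488}\right) - 3884558 = \left(10 - - \frac{2}{93}\right) - 3884558 = \left(10 + \frac{2}{93}\right) - 3884558 = \frac{932}{93} - 3884558 = - \frac{361262962}{93}$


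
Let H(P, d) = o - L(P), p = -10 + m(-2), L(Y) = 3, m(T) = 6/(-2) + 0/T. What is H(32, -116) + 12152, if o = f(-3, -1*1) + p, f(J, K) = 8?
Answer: 12144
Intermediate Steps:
m(T) = -3 (m(T) = 6*(-1/2) + 0 = -3 + 0 = -3)
p = -13 (p = -10 - 3 = -13)
o = -5 (o = 8 - 13 = -5)
H(P, d) = -8 (H(P, d) = -5 - 1*3 = -5 - 3 = -8)
H(32, -116) + 12152 = -8 + 12152 = 12144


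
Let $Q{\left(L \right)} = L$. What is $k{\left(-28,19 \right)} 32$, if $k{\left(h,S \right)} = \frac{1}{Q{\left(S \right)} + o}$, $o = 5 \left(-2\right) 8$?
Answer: $- \frac{32}{61} \approx -0.52459$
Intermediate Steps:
$o = -80$ ($o = \left(-10\right) 8 = -80$)
$k{\left(h,S \right)} = \frac{1}{-80 + S}$ ($k{\left(h,S \right)} = \frac{1}{S - 80} = \frac{1}{-80 + S}$)
$k{\left(-28,19 \right)} 32 = \frac{1}{-80 + 19} \cdot 32 = \frac{1}{-61} \cdot 32 = \left(- \frac{1}{61}\right) 32 = - \frac{32}{61}$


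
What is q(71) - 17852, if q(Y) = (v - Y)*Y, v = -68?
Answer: -27721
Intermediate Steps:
q(Y) = Y*(-68 - Y) (q(Y) = (-68 - Y)*Y = Y*(-68 - Y))
q(71) - 17852 = -1*71*(68 + 71) - 17852 = -1*71*139 - 17852 = -9869 - 17852 = -27721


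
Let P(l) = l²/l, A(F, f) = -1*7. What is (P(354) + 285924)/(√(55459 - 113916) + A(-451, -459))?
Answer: -47713/1393 - 47713*I*√1193/1393 ≈ -34.252 - 1183.1*I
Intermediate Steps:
A(F, f) = -7
P(l) = l
(P(354) + 285924)/(√(55459 - 113916) + A(-451, -459)) = (354 + 285924)/(√(55459 - 113916) - 7) = 286278/(√(-58457) - 7) = 286278/(7*I*√1193 - 7) = 286278/(-7 + 7*I*√1193)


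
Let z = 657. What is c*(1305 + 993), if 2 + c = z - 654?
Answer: 2298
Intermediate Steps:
c = 1 (c = -2 + (657 - 654) = -2 + 3 = 1)
c*(1305 + 993) = 1*(1305 + 993) = 1*2298 = 2298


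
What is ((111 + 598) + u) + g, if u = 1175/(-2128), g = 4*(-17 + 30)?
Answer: 1618233/2128 ≈ 760.45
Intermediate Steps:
g = 52 (g = 4*13 = 52)
u = -1175/2128 (u = 1175*(-1/2128) = -1175/2128 ≈ -0.55216)
((111 + 598) + u) + g = ((111 + 598) - 1175/2128) + 52 = (709 - 1175/2128) + 52 = 1507577/2128 + 52 = 1618233/2128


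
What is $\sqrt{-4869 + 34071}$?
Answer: $\sqrt{29202} \approx 170.89$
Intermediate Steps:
$\sqrt{-4869 + 34071} = \sqrt{29202}$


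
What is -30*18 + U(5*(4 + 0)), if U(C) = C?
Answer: -520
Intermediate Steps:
-30*18 + U(5*(4 + 0)) = -30*18 + 5*(4 + 0) = -540 + 5*4 = -540 + 20 = -520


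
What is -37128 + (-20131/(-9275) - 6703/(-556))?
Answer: -191392020039/5156900 ≈ -37114.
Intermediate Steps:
-37128 + (-20131/(-9275) - 6703/(-556)) = -37128 + (-20131*(-1/9275) - 6703*(-1/556)) = -37128 + (20131/9275 + 6703/556) = -37128 + 73363161/5156900 = -191392020039/5156900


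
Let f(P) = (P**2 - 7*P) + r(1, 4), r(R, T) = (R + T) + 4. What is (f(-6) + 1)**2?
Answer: 7744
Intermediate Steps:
r(R, T) = 4 + R + T
f(P) = 9 + P**2 - 7*P (f(P) = (P**2 - 7*P) + (4 + 1 + 4) = (P**2 - 7*P) + 9 = 9 + P**2 - 7*P)
(f(-6) + 1)**2 = ((9 + (-6)**2 - 7*(-6)) + 1)**2 = ((9 + 36 + 42) + 1)**2 = (87 + 1)**2 = 88**2 = 7744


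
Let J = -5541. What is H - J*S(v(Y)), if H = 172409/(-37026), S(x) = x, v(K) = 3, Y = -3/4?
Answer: 615310789/37026 ≈ 16618.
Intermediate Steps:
Y = -¾ (Y = -3*¼ = -¾ ≈ -0.75000)
H = -172409/37026 (H = 172409*(-1/37026) = -172409/37026 ≈ -4.6564)
H - J*S(v(Y)) = -172409/37026 - (-5541)*3 = -172409/37026 - 1*(-16623) = -172409/37026 + 16623 = 615310789/37026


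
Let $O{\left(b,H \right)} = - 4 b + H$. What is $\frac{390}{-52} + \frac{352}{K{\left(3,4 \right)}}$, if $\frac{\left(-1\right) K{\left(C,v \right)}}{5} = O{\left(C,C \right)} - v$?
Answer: $- \frac{271}{130} \approx -2.0846$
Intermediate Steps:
$O{\left(b,H \right)} = H - 4 b$
$K{\left(C,v \right)} = 5 v + 15 C$ ($K{\left(C,v \right)} = - 5 \left(\left(C - 4 C\right) - v\right) = - 5 \left(- 3 C - v\right) = - 5 \left(- v - 3 C\right) = 5 v + 15 C$)
$\frac{390}{-52} + \frac{352}{K{\left(3,4 \right)}} = \frac{390}{-52} + \frac{352}{5 \cdot 4 + 15 \cdot 3} = 390 \left(- \frac{1}{52}\right) + \frac{352}{20 + 45} = - \frac{15}{2} + \frac{352}{65} = - \frac{271}{130}$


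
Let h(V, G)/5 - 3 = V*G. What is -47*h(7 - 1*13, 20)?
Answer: 27495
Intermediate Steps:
h(V, G) = 15 + 5*G*V (h(V, G) = 15 + 5*(V*G) = 15 + 5*(G*V) = 15 + 5*G*V)
-47*h(7 - 1*13, 20) = -47*(15 + 5*20*(7 - 1*13)) = -47*(15 + 5*20*(7 - 13)) = -47*(15 + 5*20*(-6)) = -47*(15 - 600) = -47*(-585) = 27495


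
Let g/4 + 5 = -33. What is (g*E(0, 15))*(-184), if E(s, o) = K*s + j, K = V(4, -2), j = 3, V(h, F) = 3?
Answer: 83904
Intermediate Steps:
g = -152 (g = -20 + 4*(-33) = -20 - 132 = -152)
K = 3
E(s, o) = 3 + 3*s (E(s, o) = 3*s + 3 = 3 + 3*s)
(g*E(0, 15))*(-184) = -152*(3 + 3*0)*(-184) = -152*(3 + 0)*(-184) = -152*3*(-184) = -456*(-184) = 83904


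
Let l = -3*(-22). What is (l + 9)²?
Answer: 5625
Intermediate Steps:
l = 66
(l + 9)² = (66 + 9)² = 75² = 5625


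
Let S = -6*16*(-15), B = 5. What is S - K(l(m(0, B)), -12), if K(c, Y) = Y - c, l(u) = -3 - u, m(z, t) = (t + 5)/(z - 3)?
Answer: 4357/3 ≈ 1452.3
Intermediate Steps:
m(z, t) = (5 + t)/(-3 + z)
S = 1440 (S = -96*(-15) = 1440)
S - K(l(m(0, B)), -12) = 1440 - (-12 - (-3 - (5 + 5)/(-3 + 0))) = 1440 - (-12 - (-3 - 10/(-3))) = 1440 - (-12 - (-3 - (-1)*10/3)) = 1440 - (-12 - (-3 - 1*(-10/3))) = 1440 - (-12 - (-3 + 10/3)) = 1440 - (-12 - 1*1/3) = 1440 - (-12 - 1/3) = 1440 - 1*(-37/3) = 1440 + 37/3 = 4357/3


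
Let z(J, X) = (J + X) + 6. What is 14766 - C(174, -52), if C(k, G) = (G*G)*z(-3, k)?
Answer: -463842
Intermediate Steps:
z(J, X) = 6 + J + X
C(k, G) = G²*(3 + k) (C(k, G) = (G*G)*(6 - 3 + k) = G²*(3 + k))
14766 - C(174, -52) = 14766 - (-52)²*(3 + 174) = 14766 - 2704*177 = 14766 - 1*478608 = 14766 - 478608 = -463842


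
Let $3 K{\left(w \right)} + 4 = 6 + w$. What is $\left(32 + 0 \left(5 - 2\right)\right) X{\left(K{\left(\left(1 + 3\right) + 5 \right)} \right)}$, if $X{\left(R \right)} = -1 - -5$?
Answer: $128$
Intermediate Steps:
$K{\left(w \right)} = \frac{2}{3} + \frac{w}{3}$ ($K{\left(w \right)} = - \frac{4}{3} + \frac{6 + w}{3} = - \frac{4}{3} + \left(2 + \frac{w}{3}\right) = \frac{2}{3} + \frac{w}{3}$)
$X{\left(R \right)} = 4$ ($X{\left(R \right)} = -1 + 5 = 4$)
$\left(32 + 0 \left(5 - 2\right)\right) X{\left(K{\left(\left(1 + 3\right) + 5 \right)} \right)} = \left(32 + 0 \left(5 - 2\right)\right) 4 = \left(32 + 0 \cdot 3\right) 4 = \left(32 + 0\right) 4 = 32 \cdot 4 = 128$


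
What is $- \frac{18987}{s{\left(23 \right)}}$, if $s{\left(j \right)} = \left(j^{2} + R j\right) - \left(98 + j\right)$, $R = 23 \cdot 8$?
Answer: $- \frac{18987}{4640} \approx -4.092$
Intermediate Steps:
$R = 184$
$s{\left(j \right)} = -98 + j^{2} + 183 j$ ($s{\left(j \right)} = \left(j^{2} + 184 j\right) - \left(98 + j\right) = -98 + j^{2} + 183 j$)
$- \frac{18987}{s{\left(23 \right)}} = - \frac{18987}{-98 + 23^{2} + 183 \cdot 23} = - \frac{18987}{-98 + 529 + 4209} = - \frac{18987}{4640}$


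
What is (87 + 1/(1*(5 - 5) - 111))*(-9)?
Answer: -28968/37 ≈ -782.92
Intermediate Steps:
(87 + 1/(1*(5 - 5) - 111))*(-9) = (87 + 1/(1*0 - 111))*(-9) = (87 + 1/(0 - 111))*(-9) = (87 + 1/(-111))*(-9) = (87 - 1/111)*(-9) = (9656/111)*(-9) = -28968/37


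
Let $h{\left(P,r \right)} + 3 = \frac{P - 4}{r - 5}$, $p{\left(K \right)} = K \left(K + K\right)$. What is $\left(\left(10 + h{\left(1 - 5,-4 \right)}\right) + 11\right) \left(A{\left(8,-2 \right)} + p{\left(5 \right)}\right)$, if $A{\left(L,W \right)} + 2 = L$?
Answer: $\frac{9520}{9} \approx 1057.8$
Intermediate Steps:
$p{\left(K \right)} = 2 K^{2}$ ($p{\left(K \right)} = K 2 K = 2 K^{2}$)
$A{\left(L,W \right)} = -2 + L$
$h{\left(P,r \right)} = -3 + \frac{-4 + P}{-5 + r}$ ($h{\left(P,r \right)} = -3 + \frac{P - 4}{r - 5} = -3 + \frac{-4 + P}{-5 + r}$)
$\left(\left(10 + h{\left(1 - 5,-4 \right)}\right) + 11\right) \left(A{\left(8,-2 \right)} + p{\left(5 \right)}\right) = \left(\left(10 + \frac{11 + \left(1 - 5\right) - -12}{-5 - 4}\right) + 11\right) \left(\left(-2 + 8\right) + 2 \cdot 5^{2}\right) = \left(\left(10 + \frac{11 + \left(1 - 5\right) + 12}{-9}\right) + 11\right) \left(6 + 2 \cdot 25\right) = \left(\left(10 - \frac{11 - 4 + 12}{9}\right) + 11\right) \left(6 + 50\right) = \left(\left(10 - \frac{19}{9}\right) + 11\right) 56 = \left(\frac{71}{9} + 11\right) 56 = \frac{170}{9} \cdot 56 = \frac{9520}{9}$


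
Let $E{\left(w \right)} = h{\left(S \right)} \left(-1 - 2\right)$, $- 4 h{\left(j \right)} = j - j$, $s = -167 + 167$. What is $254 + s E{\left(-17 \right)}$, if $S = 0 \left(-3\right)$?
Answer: $254$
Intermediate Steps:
$s = 0$
$S = 0$
$h{\left(j \right)} = 0$ ($h{\left(j \right)} = - \frac{j - j}{4} = \left(- \frac{1}{4}\right) 0 = 0$)
$E{\left(w \right)} = 0$ ($E{\left(w \right)} = 0 \left(-1 - 2\right) = 0 \left(-3\right) = 0$)
$254 + s E{\left(-17 \right)} = 254 + 0 \cdot 0 = 254 + 0 = 254$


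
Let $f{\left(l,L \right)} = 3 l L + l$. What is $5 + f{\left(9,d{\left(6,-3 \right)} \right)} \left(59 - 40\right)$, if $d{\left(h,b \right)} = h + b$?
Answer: $1715$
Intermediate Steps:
$d{\left(h,b \right)} = b + h$
$f{\left(l,L \right)} = l + 3 L l$ ($f{\left(l,L \right)} = 3 L l + l = l + 3 L l$)
$5 + f{\left(9,d{\left(6,-3 \right)} \right)} \left(59 - 40\right) = 5 + 9 \left(1 + 3 \left(-3 + 6\right)\right) \left(59 - 40\right) = 5 + 9 \left(1 + 3 \cdot 3\right) \left(59 - 40\right) = 5 + 9 \left(1 + 9\right) 19 = 5 + 9 \cdot 10 \cdot 19 = 5 + 90 \cdot 19 = 5 + 1710 = 1715$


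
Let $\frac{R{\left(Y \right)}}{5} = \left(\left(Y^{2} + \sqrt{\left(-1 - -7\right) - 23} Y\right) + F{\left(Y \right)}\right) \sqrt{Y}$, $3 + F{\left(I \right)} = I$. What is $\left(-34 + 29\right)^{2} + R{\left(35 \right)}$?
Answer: $25 + 6285 \sqrt{35} + 175 i \sqrt{595} \approx 37208.0 + 4268.7 i$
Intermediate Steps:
$F{\left(I \right)} = -3 + I$
$R{\left(Y \right)} = 5 \sqrt{Y} \left(-3 + Y + Y^{2} + i Y \sqrt{17}\right)$ ($R{\left(Y \right)} = 5 \left(\left(Y^{2} + \sqrt{\left(-1 - -7\right) - 23} Y\right) + \left(-3 + Y\right)\right) \sqrt{Y} = 5 \left(\left(Y^{2} + \sqrt{\left(-1 + 7\right) - 23} Y\right) + \left(-3 + Y\right)\right) \sqrt{Y} = 5 \left(\left(Y^{2} + \sqrt{6 - 23} Y\right) + \left(-3 + Y\right)\right) \sqrt{Y} = 5 \left(\left(Y^{2} + \sqrt{-17} Y\right) + \left(-3 + Y\right)\right) \sqrt{Y} = 5 \left(\left(Y^{2} + i \sqrt{17} Y\right) + \left(-3 + Y\right)\right) \sqrt{Y} = 5 \left(\left(Y^{2} + i Y \sqrt{17}\right) + \left(-3 + Y\right)\right) \sqrt{Y} = 5 \left(-3 + Y + Y^{2} + i Y \sqrt{17}\right) \sqrt{Y} = 5 \sqrt{Y} \left(-3 + Y + Y^{2} + i Y \sqrt{17}\right)$)
$\left(-34 + 29\right)^{2} + R{\left(35 \right)} = \left(-34 + 29\right)^{2} + 5 \sqrt{35} \left(-3 + 35 + 35^{2} + i 35 \sqrt{17}\right) = \left(-5\right)^{2} + 5 \sqrt{35} \left(-3 + 35 + 1225 + 35 i \sqrt{17}\right) = 25 + 5 \sqrt{35} \left(1257 + 35 i \sqrt{17}\right)$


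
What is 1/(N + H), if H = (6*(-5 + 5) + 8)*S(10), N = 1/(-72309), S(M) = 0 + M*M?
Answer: 72309/57847199 ≈ 0.0012500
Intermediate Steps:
S(M) = M**2 (S(M) = 0 + M**2 = M**2)
N = -1/72309 ≈ -1.3830e-5
H = 800 (H = (6*(-5 + 5) + 8)*10**2 = (6*0 + 8)*100 = (0 + 8)*100 = 8*100 = 800)
1/(N + H) = 1/(-1/72309 + 800) = 1/(57847199/72309) = 72309/57847199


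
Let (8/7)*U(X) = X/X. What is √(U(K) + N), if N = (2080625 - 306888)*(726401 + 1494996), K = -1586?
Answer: √63042784809438/4 ≈ 1.9850e+6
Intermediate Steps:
N = 3940174050589 (N = 1773737*2221397 = 3940174050589)
U(X) = 7/8 (U(X) = 7*(X/X)/8 = (7/8)*1 = 7/8)
√(U(K) + N) = √(7/8 + 3940174050589) = √(31521392404719/8) = √63042784809438/4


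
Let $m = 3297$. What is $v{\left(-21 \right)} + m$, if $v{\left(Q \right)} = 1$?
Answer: $3298$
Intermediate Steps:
$v{\left(-21 \right)} + m = 1 + 3297 = 3298$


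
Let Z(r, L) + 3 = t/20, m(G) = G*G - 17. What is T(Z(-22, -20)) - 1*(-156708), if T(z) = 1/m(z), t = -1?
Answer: 482503532/3079 ≈ 1.5671e+5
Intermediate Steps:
m(G) = -17 + G² (m(G) = G² - 17 = -17 + G²)
Z(r, L) = -61/20 (Z(r, L) = -3 - 1/20 = -61/20)
T(z) = 1/(-17 + z²)
T(Z(-22, -20)) - 1*(-156708) = 1/(-17 + (-61/20)²) - 1*(-156708) = 1/(-17 + 3721/400) + 156708 = 1/(-3079/400) + 156708 = -400/3079 + 156708 = 482503532/3079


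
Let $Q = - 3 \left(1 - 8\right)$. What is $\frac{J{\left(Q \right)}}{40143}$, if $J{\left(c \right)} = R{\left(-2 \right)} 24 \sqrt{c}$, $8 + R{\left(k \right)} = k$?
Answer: $- \frac{80 \sqrt{21}}{13381} \approx -0.027398$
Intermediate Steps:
$Q = 21$ ($Q = \left(-3\right) \left(-7\right) = 21$)
$R{\left(k \right)} = -8 + k$
$J{\left(c \right)} = - 240 \sqrt{c}$ ($J{\left(c \right)} = \left(-8 - 2\right) 24 \sqrt{c} = \left(-10\right) 24 \sqrt{c} = - 240 \sqrt{c}$)
$\frac{J{\left(Q \right)}}{40143} = \frac{\left(-240\right) \sqrt{21}}{40143} = - 240 \sqrt{21} \cdot \frac{1}{40143} = - \frac{80 \sqrt{21}}{13381}$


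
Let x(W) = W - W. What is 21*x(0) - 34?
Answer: -34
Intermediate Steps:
x(W) = 0
21*x(0) - 34 = 21*0 - 34 = 0 - 34 = -34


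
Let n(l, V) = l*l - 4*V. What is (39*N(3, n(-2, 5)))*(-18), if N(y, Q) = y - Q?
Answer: -13338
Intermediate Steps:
n(l, V) = l² - 4*V
(39*N(3, n(-2, 5)))*(-18) = (39*(3 - ((-2)² - 4*5)))*(-18) = (39*(3 - (4 - 20)))*(-18) = (39*(3 - 1*(-16)))*(-18) = (39*(3 + 16))*(-18) = (39*19)*(-18) = 741*(-18) = -13338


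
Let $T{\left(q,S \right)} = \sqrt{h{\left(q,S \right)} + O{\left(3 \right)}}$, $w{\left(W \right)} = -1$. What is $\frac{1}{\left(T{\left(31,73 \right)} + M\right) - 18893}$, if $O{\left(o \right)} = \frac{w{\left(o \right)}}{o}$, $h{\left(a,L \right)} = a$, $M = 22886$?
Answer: $\frac{11979}{47832055} - \frac{2 \sqrt{69}}{47832055} \approx 0.00025009$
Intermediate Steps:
$O{\left(o \right)} = - \frac{1}{o}$
$T{\left(q,S \right)} = \sqrt{- \frac{1}{3} + q}$ ($T{\left(q,S \right)} = \sqrt{q - \frac{1}{3}} = \sqrt{- \frac{1}{3} + q}$)
$\frac{1}{\left(T{\left(31,73 \right)} + M\right) - 18893} = \frac{1}{\left(\frac{\sqrt{-3 + 9 \cdot 31}}{3} + 22886\right) - 18893} = \frac{1}{\left(\frac{\sqrt{-3 + 279}}{3} + 22886\right) - 18893} = \frac{1}{\left(\frac{\sqrt{276}}{3} + 22886\right) - 18893} = \frac{1}{\left(\frac{2 \sqrt{69}}{3} + 22886\right) - 18893} = \frac{1}{\left(22886 + \frac{2 \sqrt{69}}{3}\right) - 18893} = \frac{1}{3993 + \frac{2 \sqrt{69}}{3}}$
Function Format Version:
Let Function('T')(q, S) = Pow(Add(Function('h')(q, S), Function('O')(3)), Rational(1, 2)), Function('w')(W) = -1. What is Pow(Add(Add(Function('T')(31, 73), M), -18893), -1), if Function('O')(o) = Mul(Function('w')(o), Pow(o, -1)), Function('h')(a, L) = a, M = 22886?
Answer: Add(Rational(11979, 47832055), Mul(Rational(-2, 47832055), Pow(69, Rational(1, 2)))) ≈ 0.00025009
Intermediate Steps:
Function('O')(o) = Mul(-1, Pow(o, -1))
Function('T')(q, S) = Pow(Add(Rational(-1, 3), q), Rational(1, 2)) (Function('T')(q, S) = Pow(Add(q, Mul(-1, Pow(3, -1))), Rational(1, 2)) = Pow(Add(q, Mul(-1, Rational(1, 3))), Rational(1, 2)) = Pow(Add(q, Rational(-1, 3)), Rational(1, 2)) = Pow(Add(Rational(-1, 3), q), Rational(1, 2)))
Pow(Add(Add(Function('T')(31, 73), M), -18893), -1) = Pow(Add(Add(Mul(Rational(1, 3), Pow(Add(-3, Mul(9, 31)), Rational(1, 2))), 22886), -18893), -1) = Pow(Add(Add(Mul(Rational(1, 3), Pow(Add(-3, 279), Rational(1, 2))), 22886), -18893), -1) = Pow(Add(Add(Mul(Rational(1, 3), Pow(276, Rational(1, 2))), 22886), -18893), -1) = Pow(Add(Add(Mul(Rational(1, 3), Mul(2, Pow(69, Rational(1, 2)))), 22886), -18893), -1) = Pow(Add(Add(Mul(Rational(2, 3), Pow(69, Rational(1, 2))), 22886), -18893), -1) = Pow(Add(Add(22886, Mul(Rational(2, 3), Pow(69, Rational(1, 2)))), -18893), -1) = Pow(Add(3993, Mul(Rational(2, 3), Pow(69, Rational(1, 2)))), -1)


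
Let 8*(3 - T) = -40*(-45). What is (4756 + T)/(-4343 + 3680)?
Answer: -4534/663 ≈ -6.8386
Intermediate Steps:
T = -222 (T = 3 - (-5)*(-45) = 3 - ⅛*1800 = 3 - 225 = -222)
(4756 + T)/(-4343 + 3680) = (4756 - 222)/(-4343 + 3680) = 4534/(-663) = 4534*(-1/663) = -4534/663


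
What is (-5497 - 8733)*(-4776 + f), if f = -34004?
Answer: 551839400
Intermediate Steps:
(-5497 - 8733)*(-4776 + f) = (-5497 - 8733)*(-4776 - 34004) = -14230*(-38780) = 551839400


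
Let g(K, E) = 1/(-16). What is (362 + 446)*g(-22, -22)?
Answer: -101/2 ≈ -50.500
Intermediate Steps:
g(K, E) = -1/16
(362 + 446)*g(-22, -22) = (362 + 446)*(-1/16) = 808*(-1/16) = -101/2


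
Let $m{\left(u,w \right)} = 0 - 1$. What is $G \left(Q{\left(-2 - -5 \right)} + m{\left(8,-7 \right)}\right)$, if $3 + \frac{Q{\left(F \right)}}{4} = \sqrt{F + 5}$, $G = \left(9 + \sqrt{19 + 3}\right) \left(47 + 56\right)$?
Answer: $- 103 \left(9 + \sqrt{22}\right) \left(13 - 8 \sqrt{2}\right) \approx -2377.9$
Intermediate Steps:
$m{\left(u,w \right)} = -1$
$G = 927 + 103 \sqrt{22}$ ($G = \left(9 + \sqrt{22}\right) 103 = 927 + 103 \sqrt{22} \approx 1410.1$)
$Q{\left(F \right)} = -12 + 4 \sqrt{5 + F}$ ($Q{\left(F \right)} = -12 + 4 \sqrt{F + 5} = -12 + 4 \sqrt{5 + F}$)
$G \left(Q{\left(-2 - -5 \right)} + m{\left(8,-7 \right)}\right) = \left(927 + 103 \sqrt{22}\right) \left(\left(-12 + 4 \sqrt{5 - -3}\right) - 1\right) = \left(927 + 103 \sqrt{22}\right) \left(\left(-12 + 4 \sqrt{5 + \left(-2 + 5\right)}\right) - 1\right) = \left(927 + 103 \sqrt{22}\right) \left(\left(-12 + 4 \sqrt{5 + 3}\right) - 1\right) = \left(927 + 103 \sqrt{22}\right) \left(\left(-12 + 4 \sqrt{8}\right) - 1\right) = \left(927 + 103 \sqrt{22}\right) \left(\left(-12 + 4 \cdot 2 \sqrt{2}\right) - 1\right) = \left(927 + 103 \sqrt{22}\right) \left(\left(-12 + 8 \sqrt{2}\right) - 1\right) = \left(927 + 103 \sqrt{22}\right) \left(-13 + 8 \sqrt{2}\right) = \left(-13 + 8 \sqrt{2}\right) \left(927 + 103 \sqrt{22}\right)$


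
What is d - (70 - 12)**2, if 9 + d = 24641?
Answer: 21268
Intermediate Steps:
d = 24632 (d = -9 + 24641 = 24632)
d - (70 - 12)**2 = 24632 - (70 - 12)**2 = 24632 - 1*58**2 = 24632 - 1*3364 = 24632 - 3364 = 21268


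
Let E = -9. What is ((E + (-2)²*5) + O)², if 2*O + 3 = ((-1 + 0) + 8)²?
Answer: 1156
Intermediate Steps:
O = 23 (O = -3/2 + ((-1 + 0) + 8)²/2 = -3/2 + (-1 + 8)²/2 = -3/2 + (½)*7² = -3/2 + (½)*49 = -3/2 + 49/2 = 23)
((E + (-2)²*5) + O)² = ((-9 + (-2)²*5) + 23)² = ((-9 + 4*5) + 23)² = ((-9 + 20) + 23)² = (11 + 23)² = 34² = 1156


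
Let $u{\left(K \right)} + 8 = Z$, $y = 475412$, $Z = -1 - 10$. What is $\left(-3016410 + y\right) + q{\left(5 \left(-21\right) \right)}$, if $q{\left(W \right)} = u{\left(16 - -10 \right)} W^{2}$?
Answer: $-2750473$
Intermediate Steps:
$Z = -11$ ($Z = -1 - 10 = -11$)
$u{\left(K \right)} = -19$ ($u{\left(K \right)} = -8 - 11 = -19$)
$q{\left(W \right)} = - 19 W^{2}$
$\left(-3016410 + y\right) + q{\left(5 \left(-21\right) \right)} = \left(-3016410 + 475412\right) - 19 \left(5 \left(-21\right)\right)^{2} = -2540998 - 19 \left(-105\right)^{2} = -2540998 - 209475 = -2750473$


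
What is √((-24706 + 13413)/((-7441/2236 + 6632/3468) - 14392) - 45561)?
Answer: 9*I*√437935616303839720668021/27903247963 ≈ 213.45*I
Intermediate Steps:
√((-24706 + 13413)/((-7441/2236 + 6632/3468) - 14392) - 45561) = √(-11293/((-7441*1/2236 + 6632*(1/3468)) - 14392) - 45561) = √(-11293/((-7441/2236 + 1658/867) - 14392) - 45561) = √(-11293/(-2744059/1938612 - 14392) - 45561) = √(-11293/(-27903247963/1938612) - 45561) = √(-11293*(-1938612/27903247963) - 45561) = √(21892745316/27903247963 - 45561) = √(-1271277987696927/27903247963) = 9*I*√437935616303839720668021/27903247963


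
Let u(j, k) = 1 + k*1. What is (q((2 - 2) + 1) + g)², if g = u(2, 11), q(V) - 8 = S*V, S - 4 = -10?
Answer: 196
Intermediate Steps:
S = -6 (S = 4 - 10 = -6)
q(V) = 8 - 6*V
u(j, k) = 1 + k
g = 12 (g = 1 + 11 = 12)
(q((2 - 2) + 1) + g)² = ((8 - 6*((2 - 2) + 1)) + 12)² = ((8 - 6*(0 + 1)) + 12)² = ((8 - 6*1) + 12)² = ((8 - 6) + 12)² = (2 + 12)² = 14² = 196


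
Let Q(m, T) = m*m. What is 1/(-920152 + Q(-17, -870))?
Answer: -1/919863 ≈ -1.0871e-6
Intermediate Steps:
Q(m, T) = m²
1/(-920152 + Q(-17, -870)) = 1/(-920152 + (-17)²) = 1/(-920152 + 289) = 1/(-919863) = -1/919863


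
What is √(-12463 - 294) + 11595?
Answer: 11595 + I*√12757 ≈ 11595.0 + 112.95*I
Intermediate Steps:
√(-12463 - 294) + 11595 = √(-12757) + 11595 = I*√12757 + 11595 = 11595 + I*√12757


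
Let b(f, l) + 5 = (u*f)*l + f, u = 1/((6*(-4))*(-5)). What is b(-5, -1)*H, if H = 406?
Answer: -48517/12 ≈ -4043.1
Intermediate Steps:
u = 1/120 (u = 1/(-24*(-5)) = 1/120 ≈ 0.0083333)
b(f, l) = -5 + f + f*l/120 (b(f, l) = -5 + ((f/120)*l + f) = -5 + (f*l/120 + f) = -5 + (f + f*l/120) = -5 + f + f*l/120)
b(-5, -1)*H = (-5 - 5 + (1/120)*(-5)*(-1))*406 = (-5 - 5 + 1/24)*406 = -239/24*406 = -48517/12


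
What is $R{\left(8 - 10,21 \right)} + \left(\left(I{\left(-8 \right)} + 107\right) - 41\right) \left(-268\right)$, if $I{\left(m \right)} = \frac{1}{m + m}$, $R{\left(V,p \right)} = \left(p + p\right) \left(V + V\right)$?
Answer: $- \frac{71357}{4} \approx -17839.0$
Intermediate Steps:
$R{\left(V,p \right)} = 4 V p$ ($R{\left(V,p \right)} = 2 p 2 V = 4 V p$)
$I{\left(m \right)} = \frac{1}{2 m}$
$R{\left(8 - 10,21 \right)} + \left(\left(I{\left(-8 \right)} + 107\right) - 41\right) \left(-268\right) = 4 \left(8 - 10\right) 21 + \left(\left(\frac{1}{2 \left(-8\right)} + 107\right) - 41\right) \left(-268\right) = 4 \left(8 - 10\right) 21 + \left(\left(\frac{1}{2} \left(- \frac{1}{8}\right) + 107\right) + \left(-59 + 18\right)\right) \left(-268\right) = 4 \left(-2\right) 21 + \left(\left(- \frac{1}{16} + 107\right) - 41\right) \left(-268\right) = -168 + \left(\frac{1711}{16} - 41\right) \left(-268\right) = -168 + \frac{1055}{16} \left(-268\right) = -168 - \frac{70685}{4} = - \frac{71357}{4}$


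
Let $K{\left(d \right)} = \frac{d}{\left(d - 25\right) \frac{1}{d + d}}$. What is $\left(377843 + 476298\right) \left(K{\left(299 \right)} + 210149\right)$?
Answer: $\frac{24667433209774}{137} \approx 1.8005 \cdot 10^{11}$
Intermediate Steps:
$K{\left(d \right)} = \frac{2 d^{2}}{-25 + d}$ ($K{\left(d \right)} = \frac{d}{\left(-25 + d\right) \frac{1}{2 d}} = \frac{d}{\frac{1}{2} \frac{1}{d} \left(-25 + d\right)} = d \frac{2 d}{-25 + d} = \frac{2 d^{2}}{-25 + d}$)
$\left(377843 + 476298\right) \left(K{\left(299 \right)} + 210149\right) = \left(377843 + 476298\right) \left(\frac{2 \cdot 299^{2}}{-25 + 299} + 210149\right) = 854141 \left(2 \cdot 89401 \cdot \frac{1}{274} + 210149\right) = 854141 \left(\frac{89401}{137} + 210149\right) = 854141 \cdot \frac{28879814}{137} = \frac{24667433209774}{137}$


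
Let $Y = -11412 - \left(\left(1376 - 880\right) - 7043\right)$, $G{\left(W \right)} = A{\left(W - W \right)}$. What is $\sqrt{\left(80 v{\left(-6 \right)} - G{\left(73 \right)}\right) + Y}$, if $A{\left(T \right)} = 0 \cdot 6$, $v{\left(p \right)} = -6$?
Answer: $i \sqrt{5345} \approx 73.109 i$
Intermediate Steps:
$A{\left(T \right)} = 0$
$G{\left(W \right)} = 0$
$Y = -4865$ ($Y = -11412 - \left(496 - 7043\right) = -11412 - -6547 = -11412 + 6547 = -4865$)
$\sqrt{\left(80 v{\left(-6 \right)} - G{\left(73 \right)}\right) + Y} = \sqrt{\left(80 \left(-6\right) - 0\right) - 4865} = \sqrt{\left(-480 + 0\right) - 4865} = \sqrt{-480 - 4865} = \sqrt{-5345} = i \sqrt{5345}$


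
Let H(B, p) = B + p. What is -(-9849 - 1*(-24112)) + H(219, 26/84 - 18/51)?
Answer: -10027447/714 ≈ -14044.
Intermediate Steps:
-(-9849 - 1*(-24112)) + H(219, 26/84 - 18/51) = -(-9849 - 1*(-24112)) + (219 + (26/84 - 18/51)) = -(-9849 + 24112) + (219 + (26*(1/84) - 18*1/51)) = -1*14263 + (219 + (13/42 - 6/17)) = -14263 + (219 - 31/714) = -14263 + 156335/714 = -10027447/714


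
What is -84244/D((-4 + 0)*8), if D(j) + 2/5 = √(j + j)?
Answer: 210610/401 + 4212200*I/401 ≈ 525.21 + 10504.0*I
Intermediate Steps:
D(j) = -⅖ + √2*√j (D(j) = -⅖ + √(j + j) = -⅖ + √(2*j) = -⅖ + √2*√j)
-84244/D((-4 + 0)*8) = -84244/(-⅖ + √2*√((-4 + 0)*8)) = -84244/(-⅖ + √2*√(-4*8)) = -84244/(-⅖ + √2*√(-32)) = -84244/(-⅖ + √2*(4*I*√2)) = -84244*25*(-⅖ - 8*I)/1604 = -526525*(-⅖ - 8*I)/401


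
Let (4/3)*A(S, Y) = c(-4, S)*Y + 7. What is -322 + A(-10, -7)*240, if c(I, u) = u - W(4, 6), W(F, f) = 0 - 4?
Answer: 8498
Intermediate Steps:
W(F, f) = -4
c(I, u) = 4 + u (c(I, u) = u - 1*(-4) = u + 4 = 4 + u)
A(S, Y) = 21/4 + 3*Y*(4 + S)/4 (A(S, Y) = 3*((4 + S)*Y + 7)/4 = 3*(Y*(4 + S) + 7)/4 = 3*(7 + Y*(4 + S))/4 = 21/4 + 3*Y*(4 + S)/4)
-322 + A(-10, -7)*240 = -322 + (21/4 + (¾)*(-7)*(4 - 10))*240 = -322 + (21/4 + (¾)*(-7)*(-6))*240 = -322 + (21/4 + 63/2)*240 = -322 + (147/4)*240 = -322 + 8820 = 8498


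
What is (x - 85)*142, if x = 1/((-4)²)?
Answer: -96489/8 ≈ -12061.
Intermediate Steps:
x = 1/16 ≈ 0.062500
(x - 85)*142 = (1/16 - 85)*142 = -1359/16*142 = -96489/8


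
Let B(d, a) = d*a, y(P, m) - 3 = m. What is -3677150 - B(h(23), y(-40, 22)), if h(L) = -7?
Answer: -3676975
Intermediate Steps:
y(P, m) = 3 + m
B(d, a) = a*d
-3677150 - B(h(23), y(-40, 22)) = -3677150 - (3 + 22)*(-7) = -3677150 - 25*(-7) = -3677150 - 1*(-175) = -3677150 + 175 = -3676975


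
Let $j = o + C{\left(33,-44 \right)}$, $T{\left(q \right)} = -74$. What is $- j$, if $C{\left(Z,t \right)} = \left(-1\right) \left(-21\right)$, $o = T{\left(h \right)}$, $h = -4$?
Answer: $53$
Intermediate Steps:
$o = -74$
$C{\left(Z,t \right)} = 21$
$j = -53$ ($j = -74 + 21 = -53$)
$- j = \left(-1\right) \left(-53\right) = 53$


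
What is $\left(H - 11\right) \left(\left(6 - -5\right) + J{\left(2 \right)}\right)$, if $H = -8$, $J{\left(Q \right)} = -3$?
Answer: $-152$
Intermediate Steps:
$\left(H - 11\right) \left(\left(6 - -5\right) + J{\left(2 \right)}\right) = \left(-8 - 11\right) \left(\left(6 - -5\right) - 3\right) = - 19 \left(\left(6 + 5\right) - 3\right) = - 19 \left(11 - 3\right) = \left(-19\right) 8 = -152$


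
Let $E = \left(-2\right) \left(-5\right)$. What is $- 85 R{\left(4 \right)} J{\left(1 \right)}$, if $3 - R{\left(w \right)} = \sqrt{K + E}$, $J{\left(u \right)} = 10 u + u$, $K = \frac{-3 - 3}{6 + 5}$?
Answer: $-2805 + 170 \sqrt{286} \approx 69.961$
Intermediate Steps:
$E = 10$
$K = - \frac{6}{11} \approx -0.54545$
$J{\left(u \right)} = 11 u$
$R{\left(w \right)} = 3 - \frac{2 \sqrt{286}}{11}$ ($R{\left(w \right)} = 3 - \sqrt{- \frac{6}{11} + 10} = 3 - \sqrt{\frac{104}{11}} = 3 - \frac{2 \sqrt{286}}{11}$)
$- 85 R{\left(4 \right)} J{\left(1 \right)} = - 85 \left(3 - \frac{2 \sqrt{286}}{11}\right) 11 \cdot 1 = \left(-255 + \frac{170 \sqrt{286}}{11}\right) 11 = -2805 + 170 \sqrt{286}$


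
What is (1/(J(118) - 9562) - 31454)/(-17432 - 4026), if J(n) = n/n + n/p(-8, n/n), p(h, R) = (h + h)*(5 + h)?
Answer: 3607852447/2461286245 ≈ 1.4658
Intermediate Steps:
p(h, R) = 2*h*(5 + h) (p(h, R) = (2*h)*(5 + h) = 2*h*(5 + h))
J(n) = 1 + n/48 (J(n) = n/n + n/((2*(-8)*(5 - 8))) = 1 + n/((2*(-8)*(-3))) = 1 + n/48)
(1/(J(118) - 9562) - 31454)/(-17432 - 4026) = (1/((1 + (1/48)*118) - 9562) - 31454)/(-17432 - 4026) = (1/((1 + 59/24) - 9562) - 31454)/(-21458) = (1/(83/24 - 9562) - 31454)*(-1/21458) = (1/(-229405/24) - 31454)*(-1/21458) = (-24/229405 - 31454)*(-1/21458) = -7215704894/229405*(-1/21458) = 3607852447/2461286245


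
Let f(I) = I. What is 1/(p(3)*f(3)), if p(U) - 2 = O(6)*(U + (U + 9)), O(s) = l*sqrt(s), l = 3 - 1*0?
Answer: -1/18219 + 15*sqrt(6)/12146 ≈ 0.0029702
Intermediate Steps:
l = 3 (l = 3 + 0 = 3)
O(s) = 3*sqrt(s)
p(U) = 2 + 3*sqrt(6)*(9 + 2*U) (p(U) = 2 + (3*sqrt(6))*(U + (U + 9)) = 2 + (3*sqrt(6))*(U + (9 + U)) = 2 + (3*sqrt(6))*(9 + 2*U) = 2 + 3*sqrt(6)*(9 + 2*U))
1/(p(3)*f(3)) = 1/((2 + 27*sqrt(6) + 6*3*sqrt(6))*3) = 1/((2 + 27*sqrt(6) + 18*sqrt(6))*3) = 1/((2 + 45*sqrt(6))*3) = 1/(6 + 135*sqrt(6))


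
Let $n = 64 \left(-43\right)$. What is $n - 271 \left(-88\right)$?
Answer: $21096$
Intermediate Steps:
$n = -2752$
$n - 271 \left(-88\right) = -2752 - 271 \left(-88\right) = -2752 - -23848 = -2752 + 23848 = 21096$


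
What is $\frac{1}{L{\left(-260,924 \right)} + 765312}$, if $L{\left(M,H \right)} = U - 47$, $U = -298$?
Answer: $\frac{1}{764967} \approx 1.3072 \cdot 10^{-6}$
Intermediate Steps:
$L{\left(M,H \right)} = -345$ ($L{\left(M,H \right)} = -298 - 47 = -345$)
$\frac{1}{L{\left(-260,924 \right)} + 765312} = \frac{1}{-345 + 765312} = \frac{1}{764967}$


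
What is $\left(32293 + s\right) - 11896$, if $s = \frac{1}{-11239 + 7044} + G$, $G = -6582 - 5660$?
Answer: $\frac{34210224}{4195} \approx 8155.0$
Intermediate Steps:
$G = -12242$ ($G = -6582 - 5660 = -12242$)
$s = - \frac{51355191}{4195}$ ($s = \frac{1}{-11239 + 7044} - 12242 = \frac{1}{-4195} - 12242 = - \frac{1}{4195} - 12242 = - \frac{51355191}{4195} \approx -12242.0$)
$\left(32293 + s\right) - 11896 = \left(32293 - \frac{51355191}{4195}\right) - 11896 = \frac{84113944}{4195} - 11896 = \frac{34210224}{4195}$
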